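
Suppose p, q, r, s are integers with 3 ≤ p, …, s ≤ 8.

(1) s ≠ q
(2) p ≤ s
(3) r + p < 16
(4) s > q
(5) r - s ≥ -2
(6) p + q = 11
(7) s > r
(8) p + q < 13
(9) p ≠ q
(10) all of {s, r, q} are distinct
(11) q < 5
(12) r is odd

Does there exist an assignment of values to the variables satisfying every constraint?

Satisfiable

Take p = 7, q = 4, r = 7, s = 8. Then constraint 3: r + p = 14; constraint 5: r - s = -1; constraint 6: p + q = 11, and every other listed constraint is also met.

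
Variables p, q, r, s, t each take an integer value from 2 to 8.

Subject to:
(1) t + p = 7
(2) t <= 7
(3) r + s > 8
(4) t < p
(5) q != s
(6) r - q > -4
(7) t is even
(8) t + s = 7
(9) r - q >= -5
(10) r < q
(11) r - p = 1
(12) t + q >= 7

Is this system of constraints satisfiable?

Satisfiable

Setting (p, q, r, s, t) = (5, 8, 6, 5, 2) satisfies everything: constraint 1: t + p = 7; constraint 3: r + s = 11; constraint 6: r - q = -2, and the others follow.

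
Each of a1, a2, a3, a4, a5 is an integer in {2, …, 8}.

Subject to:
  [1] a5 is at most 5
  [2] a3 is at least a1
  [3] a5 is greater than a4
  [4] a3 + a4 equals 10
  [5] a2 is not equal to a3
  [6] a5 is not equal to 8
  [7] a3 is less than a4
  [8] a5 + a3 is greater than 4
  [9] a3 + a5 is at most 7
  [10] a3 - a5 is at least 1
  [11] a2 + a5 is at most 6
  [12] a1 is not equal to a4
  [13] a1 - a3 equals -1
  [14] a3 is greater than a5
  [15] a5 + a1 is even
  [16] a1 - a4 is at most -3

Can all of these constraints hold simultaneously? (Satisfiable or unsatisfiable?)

Unsatisfiable

Constraints 3, 7, and 14 give a4 < a5, a5 < a3, a3 < a4. Chaining: a4 < a5 < a3 < a4, which forces a4 < a4 — impossible.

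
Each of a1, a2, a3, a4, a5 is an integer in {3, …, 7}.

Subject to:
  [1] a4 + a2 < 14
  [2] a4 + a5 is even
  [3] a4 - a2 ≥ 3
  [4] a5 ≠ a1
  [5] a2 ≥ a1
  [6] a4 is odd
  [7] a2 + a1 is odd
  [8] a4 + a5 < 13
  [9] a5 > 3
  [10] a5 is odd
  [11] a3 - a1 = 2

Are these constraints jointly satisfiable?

Try a1 = 3, a2 = 4, a3 = 5, a4 = 7, a5 = 5.
Check constraint 1: a4 + a2 = 11; constraint 3: a4 - a2 = 3; constraint 8: a4 + a5 = 12. The remaining constraints are straightforward to verify.

Satisfiable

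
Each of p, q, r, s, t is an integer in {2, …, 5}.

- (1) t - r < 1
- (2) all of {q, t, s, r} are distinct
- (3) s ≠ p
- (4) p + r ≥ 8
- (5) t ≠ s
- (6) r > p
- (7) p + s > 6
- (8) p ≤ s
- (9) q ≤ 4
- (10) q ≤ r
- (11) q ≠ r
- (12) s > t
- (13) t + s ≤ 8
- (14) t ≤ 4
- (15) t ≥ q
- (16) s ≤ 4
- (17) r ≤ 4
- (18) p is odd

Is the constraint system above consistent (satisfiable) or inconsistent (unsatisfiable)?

Constraints 9, 14, 16, and 17 confine each of q, t, s, r to the 3 values {2, …, 4} (the domain already gives each ≥ 2).
Constraint 2 requires all 4 of them to be distinct, but only 3 values are available — impossible by the pigeonhole principle.

Unsatisfiable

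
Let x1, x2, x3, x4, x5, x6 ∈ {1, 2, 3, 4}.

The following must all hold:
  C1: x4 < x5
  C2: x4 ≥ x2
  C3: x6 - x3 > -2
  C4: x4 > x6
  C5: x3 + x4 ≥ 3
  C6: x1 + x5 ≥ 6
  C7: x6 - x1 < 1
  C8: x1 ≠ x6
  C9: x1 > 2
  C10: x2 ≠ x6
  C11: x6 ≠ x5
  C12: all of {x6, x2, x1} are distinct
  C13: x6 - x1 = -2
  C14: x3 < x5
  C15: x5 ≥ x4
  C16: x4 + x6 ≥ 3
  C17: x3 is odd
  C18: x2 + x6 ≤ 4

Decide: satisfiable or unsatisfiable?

Try x1 = 3, x2 = 2, x3 = 1, x4 = 3, x5 = 4, x6 = 1.
Check constraint 3: x6 - x3 = 0; constraint 5: x3 + x4 = 4; constraint 6: x1 + x5 = 7. The remaining constraints are straightforward to verify.

Satisfiable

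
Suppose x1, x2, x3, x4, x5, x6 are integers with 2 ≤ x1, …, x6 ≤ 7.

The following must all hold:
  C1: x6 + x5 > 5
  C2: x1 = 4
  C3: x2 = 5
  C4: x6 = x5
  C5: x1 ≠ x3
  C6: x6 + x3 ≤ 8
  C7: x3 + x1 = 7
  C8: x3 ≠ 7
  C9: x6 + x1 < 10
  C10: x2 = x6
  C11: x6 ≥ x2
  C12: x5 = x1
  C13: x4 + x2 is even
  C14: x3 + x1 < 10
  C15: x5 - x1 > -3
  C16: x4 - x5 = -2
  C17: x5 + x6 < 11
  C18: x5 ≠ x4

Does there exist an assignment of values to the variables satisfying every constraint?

Unsatisfiable

Constraint 3 fixes x2 = 5 and constraint 2 fixes x1 = 4. Constraints 4, 10, and 12 give x2 = x6 = x5 = x1, so x2 = x1. But 5 ≠ 4 — contradiction.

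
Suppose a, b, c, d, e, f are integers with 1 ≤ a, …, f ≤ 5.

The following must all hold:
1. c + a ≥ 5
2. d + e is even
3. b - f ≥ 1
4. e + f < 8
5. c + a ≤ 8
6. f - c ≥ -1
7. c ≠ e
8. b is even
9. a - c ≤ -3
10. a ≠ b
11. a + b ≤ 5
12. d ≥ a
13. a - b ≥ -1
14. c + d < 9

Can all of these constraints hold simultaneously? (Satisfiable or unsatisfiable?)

Constraints 3, 6, 9, and 13 give c − a ≥ 3, a − b ≥ -1, b − f ≥ 1, f − c ≥ -1.
Adding all 4 inequalities: the left sides telescope to 0, and the right sides sum to 3 + (-1) + 1 + (-1) = 2. So 0 ≥ 2, which is false.

Unsatisfiable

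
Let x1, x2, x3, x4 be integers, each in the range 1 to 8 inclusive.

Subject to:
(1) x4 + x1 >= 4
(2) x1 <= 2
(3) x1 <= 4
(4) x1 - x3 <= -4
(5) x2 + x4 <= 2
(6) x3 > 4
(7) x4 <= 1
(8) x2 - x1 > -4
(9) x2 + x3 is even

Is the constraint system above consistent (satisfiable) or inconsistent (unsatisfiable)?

Unsatisfiable

From constraint 7: x4 ≤ 1. From constraint 2: x1 ≤ 2. Hence x4 + x1 ≤ 3. But constraint 1 requires x4 + x1 ≥ 4, and 4 > 3. Contradiction.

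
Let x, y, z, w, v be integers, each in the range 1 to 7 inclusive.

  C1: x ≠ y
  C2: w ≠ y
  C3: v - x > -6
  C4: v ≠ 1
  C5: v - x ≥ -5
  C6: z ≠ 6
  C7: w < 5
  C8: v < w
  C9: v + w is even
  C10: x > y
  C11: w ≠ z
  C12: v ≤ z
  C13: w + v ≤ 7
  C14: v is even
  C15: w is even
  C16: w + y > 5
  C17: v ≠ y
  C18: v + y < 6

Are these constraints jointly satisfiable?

The assignment x = 7, y = 3, z = 3, w = 4, v = 2 works:
  constraint 3 holds since v - x = -5.
  constraint 5 holds since v - x = -5.
  constraint 13 holds since w + v = 6.
The rest check out directly.

Satisfiable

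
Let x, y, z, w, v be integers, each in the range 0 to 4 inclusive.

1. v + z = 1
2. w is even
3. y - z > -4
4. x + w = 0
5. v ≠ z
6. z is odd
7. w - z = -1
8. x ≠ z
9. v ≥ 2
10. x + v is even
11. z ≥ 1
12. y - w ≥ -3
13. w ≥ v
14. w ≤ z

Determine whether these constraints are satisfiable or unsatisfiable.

From constraint 9: v ≥ 2. From constraint 11: z ≥ 1. Hence v + z ≥ 3. But constraint 1 requires v + z = 1, and 1 < 3. Contradiction.

Unsatisfiable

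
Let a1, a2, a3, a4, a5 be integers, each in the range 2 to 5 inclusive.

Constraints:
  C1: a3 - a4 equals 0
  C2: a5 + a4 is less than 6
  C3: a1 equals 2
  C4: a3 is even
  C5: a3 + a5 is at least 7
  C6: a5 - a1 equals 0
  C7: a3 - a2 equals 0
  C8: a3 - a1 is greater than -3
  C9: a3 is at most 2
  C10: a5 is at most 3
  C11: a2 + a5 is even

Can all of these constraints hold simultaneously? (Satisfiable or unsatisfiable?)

Unsatisfiable

From constraint 9: a3 ≤ 2. From constraint 10: a5 ≤ 3. Hence a3 + a5 ≤ 5. But constraint 5 requires a3 + a5 ≥ 7, and 7 > 5. Contradiction.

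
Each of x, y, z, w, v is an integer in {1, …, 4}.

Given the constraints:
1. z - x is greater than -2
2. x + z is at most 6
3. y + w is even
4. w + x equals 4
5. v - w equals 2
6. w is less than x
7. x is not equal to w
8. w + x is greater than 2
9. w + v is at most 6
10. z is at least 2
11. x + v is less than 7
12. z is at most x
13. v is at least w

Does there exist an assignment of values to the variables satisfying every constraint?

The assignment x = 3, y = 1, z = 3, w = 1, v = 3 works:
  constraint 1 holds since z - x = 0.
  constraint 2 holds since x + z = 6.
  constraint 4 holds since w + x = 4.
The rest check out directly.

Satisfiable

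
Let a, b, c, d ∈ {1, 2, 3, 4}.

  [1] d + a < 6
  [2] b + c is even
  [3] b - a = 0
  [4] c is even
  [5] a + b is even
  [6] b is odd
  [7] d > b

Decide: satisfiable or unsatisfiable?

Constraint 6 makes b odd and constraint 4 makes c even, so b + c must be odd. Constraint 2 says b + c is even — contradiction.

Unsatisfiable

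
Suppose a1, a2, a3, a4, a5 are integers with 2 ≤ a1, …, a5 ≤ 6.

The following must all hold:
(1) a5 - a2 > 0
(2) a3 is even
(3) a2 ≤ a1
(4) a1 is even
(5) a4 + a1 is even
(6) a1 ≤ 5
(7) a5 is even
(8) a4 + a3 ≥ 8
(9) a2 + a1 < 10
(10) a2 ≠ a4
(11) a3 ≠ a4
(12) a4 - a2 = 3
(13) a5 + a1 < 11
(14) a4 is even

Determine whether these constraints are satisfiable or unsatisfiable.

Satisfiable

Take a1 = 4, a2 = 3, a3 = 4, a4 = 6, a5 = 4. Then constraint 1: a5 - a2 = 1; constraint 8: a4 + a3 = 10, and every other listed constraint is also met.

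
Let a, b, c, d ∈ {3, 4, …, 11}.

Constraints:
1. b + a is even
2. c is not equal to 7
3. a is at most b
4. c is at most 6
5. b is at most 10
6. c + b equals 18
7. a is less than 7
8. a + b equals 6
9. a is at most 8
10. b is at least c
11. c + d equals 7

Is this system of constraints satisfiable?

From constraint 4: c ≤ 6. From constraint 5: b ≤ 10. Hence c + b ≤ 16. But constraint 6 requires c + b = 18, and 18 > 16. Contradiction.

Unsatisfiable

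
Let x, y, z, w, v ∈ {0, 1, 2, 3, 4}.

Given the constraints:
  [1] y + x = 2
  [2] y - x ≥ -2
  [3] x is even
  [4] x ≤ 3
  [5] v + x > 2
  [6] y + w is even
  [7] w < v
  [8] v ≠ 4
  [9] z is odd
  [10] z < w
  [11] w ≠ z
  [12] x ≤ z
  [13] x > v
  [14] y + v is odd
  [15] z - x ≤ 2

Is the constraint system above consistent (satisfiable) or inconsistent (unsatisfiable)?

Unsatisfiable

Constraints 7, 10, 12, and 13 give v < x, x ≤ z, z < w, w < v. Chaining: v < x ≤ z < w < v, which forces v < v — impossible.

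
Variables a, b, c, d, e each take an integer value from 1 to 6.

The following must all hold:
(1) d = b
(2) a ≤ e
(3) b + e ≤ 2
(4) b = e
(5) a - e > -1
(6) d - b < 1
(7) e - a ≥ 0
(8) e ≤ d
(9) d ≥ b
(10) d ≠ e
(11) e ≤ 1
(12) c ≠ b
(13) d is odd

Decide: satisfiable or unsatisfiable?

From constraints 1 and 4, d = b = e, so d = e. But constraint 10 says d ≠ e. Contradiction.

Unsatisfiable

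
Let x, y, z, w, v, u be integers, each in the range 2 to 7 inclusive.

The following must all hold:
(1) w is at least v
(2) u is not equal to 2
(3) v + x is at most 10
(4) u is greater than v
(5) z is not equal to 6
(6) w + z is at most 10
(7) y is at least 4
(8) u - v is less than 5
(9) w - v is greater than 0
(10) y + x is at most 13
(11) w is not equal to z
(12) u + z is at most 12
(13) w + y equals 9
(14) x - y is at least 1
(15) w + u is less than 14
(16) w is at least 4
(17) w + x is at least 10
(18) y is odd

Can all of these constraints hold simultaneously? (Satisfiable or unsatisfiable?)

Take x = 6, y = 5, z = 3, w = 4, v = 3, u = 7. Then constraint 3: v + x = 9; constraint 6: w + z = 7, and every other listed constraint is also met.

Satisfiable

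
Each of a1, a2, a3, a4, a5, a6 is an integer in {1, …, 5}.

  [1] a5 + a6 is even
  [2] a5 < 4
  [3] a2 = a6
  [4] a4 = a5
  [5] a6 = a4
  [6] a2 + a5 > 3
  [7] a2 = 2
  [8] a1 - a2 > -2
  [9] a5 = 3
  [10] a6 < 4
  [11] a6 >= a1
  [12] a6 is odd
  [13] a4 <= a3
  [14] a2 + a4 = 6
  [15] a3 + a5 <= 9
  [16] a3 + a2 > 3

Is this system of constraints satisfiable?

Constraint 7 fixes a2 = 2 and constraint 9 fixes a5 = 3. Constraints 3, 4, and 5 give a2 = a6 = a4 = a5, so a2 = a5. But 2 ≠ 3 — contradiction.

Unsatisfiable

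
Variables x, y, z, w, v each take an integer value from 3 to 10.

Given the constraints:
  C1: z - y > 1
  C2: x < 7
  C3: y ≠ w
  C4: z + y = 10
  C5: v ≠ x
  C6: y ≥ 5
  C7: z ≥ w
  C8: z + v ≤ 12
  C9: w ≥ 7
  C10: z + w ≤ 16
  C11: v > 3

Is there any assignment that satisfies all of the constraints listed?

From constraints 7 and 9: z ≥ w ≥ 7. From constraint 6: y ≥ 5. Hence z + y ≥ 12. But constraint 4 requires z + y = 10, and 10 < 12. Contradiction.

Unsatisfiable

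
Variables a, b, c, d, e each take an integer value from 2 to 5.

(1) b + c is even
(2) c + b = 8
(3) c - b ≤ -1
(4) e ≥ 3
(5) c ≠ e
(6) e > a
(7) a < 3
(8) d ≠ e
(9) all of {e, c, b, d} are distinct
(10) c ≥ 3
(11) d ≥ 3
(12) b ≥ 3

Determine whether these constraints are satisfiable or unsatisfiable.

Constraints 4, 10, 11, and 12 confine each of e, c, b, d to the 3 values {3, …, 5} (the domain already gives each ≤ 5).
Constraint 9 requires all 4 of them to be distinct, but only 3 values are available — impossible by the pigeonhole principle.

Unsatisfiable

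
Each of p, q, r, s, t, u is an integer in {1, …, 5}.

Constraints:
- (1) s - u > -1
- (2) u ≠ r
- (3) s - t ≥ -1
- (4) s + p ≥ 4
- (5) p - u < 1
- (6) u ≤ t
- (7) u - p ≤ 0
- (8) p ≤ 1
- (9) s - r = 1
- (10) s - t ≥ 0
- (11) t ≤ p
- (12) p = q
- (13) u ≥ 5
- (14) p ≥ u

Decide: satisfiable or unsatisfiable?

From constraints 6 and 13: t ≥ u and u ≥ 5, so t ≥ 5. From constraints 8 and 11: t ≤ p and p ≤ 1, so t ≤ 1. But 1 < 5, so no value of t works.

Unsatisfiable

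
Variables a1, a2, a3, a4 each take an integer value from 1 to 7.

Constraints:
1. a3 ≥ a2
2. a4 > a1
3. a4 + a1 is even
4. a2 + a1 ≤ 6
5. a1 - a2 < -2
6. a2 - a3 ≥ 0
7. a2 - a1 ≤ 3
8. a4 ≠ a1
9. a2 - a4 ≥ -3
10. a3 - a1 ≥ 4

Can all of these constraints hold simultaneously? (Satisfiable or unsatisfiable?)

Constraints 6, 7, and 10 give a2 − a3 ≥ 0, a3 − a1 ≥ 4, a1 − a2 ≥ -3.
Adding all 3 inequalities: the left sides telescope to 0, and the right sides sum to 0 + 4 + (-3) = 1. So 0 ≥ 1, which is false.

Unsatisfiable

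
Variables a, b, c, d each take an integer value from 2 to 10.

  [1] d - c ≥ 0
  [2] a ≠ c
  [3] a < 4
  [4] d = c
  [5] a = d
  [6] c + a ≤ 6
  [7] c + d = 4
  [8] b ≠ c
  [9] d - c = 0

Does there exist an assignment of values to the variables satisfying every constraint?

From constraints 4 and 5, a = d = c, so a = c. But constraint 2 says a ≠ c. Contradiction.

Unsatisfiable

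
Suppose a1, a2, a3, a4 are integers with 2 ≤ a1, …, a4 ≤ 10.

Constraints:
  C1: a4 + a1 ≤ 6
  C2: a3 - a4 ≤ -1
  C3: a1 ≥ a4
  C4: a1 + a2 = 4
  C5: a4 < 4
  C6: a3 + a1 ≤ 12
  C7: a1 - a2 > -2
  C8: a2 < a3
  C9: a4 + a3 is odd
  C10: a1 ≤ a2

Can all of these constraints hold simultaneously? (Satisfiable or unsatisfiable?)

Unsatisfiable

Constraints 2, 3, 8, and 10 give a1 ≤ a2, a2 < a3, a3 < a4, a4 ≤ a1. Chaining: a1 ≤ a2 < a3 < a4 ≤ a1, which forces a1 < a1 — impossible.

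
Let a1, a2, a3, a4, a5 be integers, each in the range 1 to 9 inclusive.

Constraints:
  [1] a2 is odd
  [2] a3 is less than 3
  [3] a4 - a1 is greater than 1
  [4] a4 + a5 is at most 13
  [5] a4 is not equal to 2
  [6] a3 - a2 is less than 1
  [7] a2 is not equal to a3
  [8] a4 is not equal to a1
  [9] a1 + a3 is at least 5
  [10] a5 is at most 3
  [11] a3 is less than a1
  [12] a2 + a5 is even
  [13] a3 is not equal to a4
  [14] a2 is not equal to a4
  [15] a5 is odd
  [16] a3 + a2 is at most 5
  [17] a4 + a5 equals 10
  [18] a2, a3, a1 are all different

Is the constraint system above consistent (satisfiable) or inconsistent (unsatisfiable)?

Satisfiable

Try a1 = 4, a2 = 3, a3 = 2, a4 = 7, a5 = 3.
Check constraint 3: a4 - a1 = 3; constraint 4: a4 + a5 = 10. The remaining constraints are straightforward to verify.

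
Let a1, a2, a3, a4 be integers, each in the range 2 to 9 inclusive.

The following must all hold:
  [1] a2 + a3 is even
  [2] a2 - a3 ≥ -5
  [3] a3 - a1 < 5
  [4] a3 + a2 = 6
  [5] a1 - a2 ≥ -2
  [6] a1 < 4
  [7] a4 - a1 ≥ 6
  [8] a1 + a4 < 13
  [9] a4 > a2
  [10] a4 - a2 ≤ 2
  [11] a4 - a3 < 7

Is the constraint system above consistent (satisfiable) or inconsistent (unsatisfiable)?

Constraints 5, 7, and 10 give a2 − a4 ≥ -2, a4 − a1 ≥ 6, a1 − a2 ≥ -2.
Adding all 3 inequalities: the left sides telescope to 0, and the right sides sum to (-2) + 6 + (-2) = 2. So 0 ≥ 2, which is false.

Unsatisfiable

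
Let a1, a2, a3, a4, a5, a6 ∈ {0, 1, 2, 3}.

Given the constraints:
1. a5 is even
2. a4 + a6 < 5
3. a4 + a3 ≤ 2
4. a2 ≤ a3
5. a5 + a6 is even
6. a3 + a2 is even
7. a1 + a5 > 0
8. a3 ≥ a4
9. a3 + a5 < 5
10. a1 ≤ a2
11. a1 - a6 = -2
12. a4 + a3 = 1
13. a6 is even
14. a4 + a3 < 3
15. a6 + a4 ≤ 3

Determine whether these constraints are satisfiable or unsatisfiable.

Satisfiable

One satisfying assignment is a1 = 0, a2 = 1, a3 = 1, a4 = 0, a5 = 2, a6 = 2.
For the less obvious constraints — constraint 2: a4 + a6 = 2; constraint 3: a4 + a3 = 1 — and the others hold by inspection.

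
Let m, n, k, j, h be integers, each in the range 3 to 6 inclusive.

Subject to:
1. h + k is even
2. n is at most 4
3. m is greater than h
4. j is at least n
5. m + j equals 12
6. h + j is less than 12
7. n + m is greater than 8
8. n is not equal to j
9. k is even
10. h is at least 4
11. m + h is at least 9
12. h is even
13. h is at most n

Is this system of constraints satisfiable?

Satisfiable

Take m = 6, n = 4, k = 6, j = 6, h = 4. Then constraint 5: m + j = 12; constraint 6: h + j = 10; constraint 7: n + m = 10, and every other listed constraint is also met.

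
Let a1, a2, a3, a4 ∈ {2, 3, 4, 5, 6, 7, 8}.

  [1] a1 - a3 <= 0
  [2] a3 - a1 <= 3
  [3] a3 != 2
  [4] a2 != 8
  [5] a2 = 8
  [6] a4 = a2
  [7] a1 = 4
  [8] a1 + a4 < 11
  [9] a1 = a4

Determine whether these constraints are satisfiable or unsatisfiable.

Constraint 7 fixes a1 = 4 and constraint 5 fixes a2 = 8. Constraints 6 and 9 give a1 = a4 = a2, so a1 = a2. But 4 ≠ 8 — contradiction.

Unsatisfiable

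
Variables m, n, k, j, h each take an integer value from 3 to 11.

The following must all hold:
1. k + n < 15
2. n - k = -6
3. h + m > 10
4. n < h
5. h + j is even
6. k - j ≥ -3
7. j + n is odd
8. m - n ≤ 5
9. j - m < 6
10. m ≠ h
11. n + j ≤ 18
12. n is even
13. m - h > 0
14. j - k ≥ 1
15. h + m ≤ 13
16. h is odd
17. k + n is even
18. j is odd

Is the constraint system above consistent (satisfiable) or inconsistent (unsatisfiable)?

Setting (m, n, k, j, h) = (7, 4, 10, 11, 5) satisfies everything: constraint 1: k + n = 14; constraint 2: n - k = -6, and the others follow.

Satisfiable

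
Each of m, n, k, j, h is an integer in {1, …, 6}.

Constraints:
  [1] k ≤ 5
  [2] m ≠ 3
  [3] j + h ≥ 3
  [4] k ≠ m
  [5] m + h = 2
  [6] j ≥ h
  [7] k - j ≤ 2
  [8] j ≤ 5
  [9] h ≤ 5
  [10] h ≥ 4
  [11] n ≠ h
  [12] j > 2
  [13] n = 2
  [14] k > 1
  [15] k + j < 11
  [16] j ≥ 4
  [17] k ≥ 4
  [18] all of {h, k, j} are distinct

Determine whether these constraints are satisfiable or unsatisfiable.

Constraints 1, 8, 9, 10, 16, and 17 confine each of h, k, j to the 2 values {4, 5}.
Constraint 18 requires all 3 of them to be distinct, but only 2 values are available — impossible by the pigeonhole principle.

Unsatisfiable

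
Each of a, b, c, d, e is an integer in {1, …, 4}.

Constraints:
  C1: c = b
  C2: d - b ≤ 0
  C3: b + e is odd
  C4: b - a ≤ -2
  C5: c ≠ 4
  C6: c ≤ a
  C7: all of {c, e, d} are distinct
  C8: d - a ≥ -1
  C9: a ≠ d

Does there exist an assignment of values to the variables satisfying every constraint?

Unsatisfiable

Constraints 2, 4, and 8 give b − d ≥ 0, d − a ≥ -1, a − b ≥ 2.
Adding all 3 inequalities: the left sides telescope to 0, and the right sides sum to 0 + (-1) + 2 = 1. So 0 ≥ 1, which is false.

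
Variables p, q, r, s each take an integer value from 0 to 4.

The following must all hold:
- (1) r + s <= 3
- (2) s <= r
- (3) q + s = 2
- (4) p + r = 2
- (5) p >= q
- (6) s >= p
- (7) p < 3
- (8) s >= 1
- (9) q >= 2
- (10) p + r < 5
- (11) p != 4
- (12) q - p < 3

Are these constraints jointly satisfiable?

Unsatisfiable

From constraints 5 and 9: p ≥ q ≥ 2. From constraints 2 and 8: r ≥ s ≥ 1. Hence p + r ≥ 3. But constraint 4 requires p + r = 2, and 2 < 3. Contradiction.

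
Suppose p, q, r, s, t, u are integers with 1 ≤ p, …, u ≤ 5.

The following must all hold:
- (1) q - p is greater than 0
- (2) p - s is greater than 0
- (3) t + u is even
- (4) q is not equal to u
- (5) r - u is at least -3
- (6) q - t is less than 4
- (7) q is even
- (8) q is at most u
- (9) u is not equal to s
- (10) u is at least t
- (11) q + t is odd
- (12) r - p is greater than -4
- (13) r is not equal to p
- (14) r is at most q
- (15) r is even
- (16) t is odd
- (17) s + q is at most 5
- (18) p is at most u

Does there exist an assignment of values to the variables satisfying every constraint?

Take p = 3, q = 4, r = 2, s = 1, t = 1, u = 5. Then constraint 1: q - p = 1; constraint 2: p - s = 2, and every other listed constraint is also met.

Satisfiable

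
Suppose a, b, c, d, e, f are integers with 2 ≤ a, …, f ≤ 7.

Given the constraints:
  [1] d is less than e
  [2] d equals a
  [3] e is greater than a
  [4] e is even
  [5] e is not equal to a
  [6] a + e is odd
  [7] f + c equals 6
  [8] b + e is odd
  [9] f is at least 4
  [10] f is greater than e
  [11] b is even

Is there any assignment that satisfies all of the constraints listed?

Unsatisfiable

Constraint 11 makes b even and constraint 4 makes e even, so b + e must be even. Constraint 8 says b + e is odd — contradiction.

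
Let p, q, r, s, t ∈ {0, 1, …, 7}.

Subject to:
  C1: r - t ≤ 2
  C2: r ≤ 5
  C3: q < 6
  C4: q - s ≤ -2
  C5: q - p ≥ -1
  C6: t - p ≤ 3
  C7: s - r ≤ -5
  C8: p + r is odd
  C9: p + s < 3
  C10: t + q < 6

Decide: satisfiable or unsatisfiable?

Unsatisfiable

Constraints 1, 4, 5, 6, and 7 give r − s ≥ 5, s − q ≥ 2, q − p ≥ -1, p − t ≥ -3, t − r ≥ -2.
Adding all 5 inequalities: the left sides telescope to 0, and the right sides sum to 5 + 2 + (-1) + (-3) + (-2) = 1. So 0 ≥ 1, which is false.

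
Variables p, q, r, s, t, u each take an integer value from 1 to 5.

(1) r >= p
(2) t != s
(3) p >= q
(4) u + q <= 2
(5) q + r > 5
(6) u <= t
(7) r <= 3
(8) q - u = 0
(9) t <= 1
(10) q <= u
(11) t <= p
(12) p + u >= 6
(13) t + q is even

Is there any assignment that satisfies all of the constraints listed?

From constraints 1 and 7: p ≤ r ≤ 3. From constraints 6 and 9: u ≤ t ≤ 1. Hence p + u ≤ 4. But constraint 12 requires p + u ≥ 6, and 6 > 4. Contradiction.

Unsatisfiable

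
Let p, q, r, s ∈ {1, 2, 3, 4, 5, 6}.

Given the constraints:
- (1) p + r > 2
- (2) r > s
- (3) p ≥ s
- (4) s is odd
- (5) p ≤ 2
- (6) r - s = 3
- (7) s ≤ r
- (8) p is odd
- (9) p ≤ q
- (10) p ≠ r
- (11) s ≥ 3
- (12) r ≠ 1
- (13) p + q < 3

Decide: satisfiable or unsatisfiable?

From constraints 3 and 11: p ≥ s and s ≥ 3, so p ≥ 3. From constraint 5: p ≤ 2. But 2 < 3, so no value of p works.

Unsatisfiable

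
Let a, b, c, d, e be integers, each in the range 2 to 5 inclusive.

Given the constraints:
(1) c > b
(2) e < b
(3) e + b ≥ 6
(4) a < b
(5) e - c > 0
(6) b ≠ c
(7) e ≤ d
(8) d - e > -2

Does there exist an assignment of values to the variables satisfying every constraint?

Unsatisfiable

Constraints 1, 2, and 5 give e < b, b < c, c < e. Chaining: e < b < c < e, which forces e < e — impossible.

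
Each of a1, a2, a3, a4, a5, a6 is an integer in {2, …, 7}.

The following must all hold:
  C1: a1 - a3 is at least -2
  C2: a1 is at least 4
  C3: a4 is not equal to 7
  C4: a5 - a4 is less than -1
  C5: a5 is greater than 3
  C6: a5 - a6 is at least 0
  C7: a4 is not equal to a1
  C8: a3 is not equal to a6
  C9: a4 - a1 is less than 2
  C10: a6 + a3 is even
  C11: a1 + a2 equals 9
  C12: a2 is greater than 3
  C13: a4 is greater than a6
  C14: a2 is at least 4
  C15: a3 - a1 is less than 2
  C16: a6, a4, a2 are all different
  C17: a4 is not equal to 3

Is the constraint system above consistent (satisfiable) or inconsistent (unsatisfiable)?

Take a1 = 5, a2 = 4, a3 = 6, a4 = 6, a5 = 4, a6 = 2. Then constraint 1: a1 - a3 = -1; constraint 4: a5 - a4 = -2, and every other listed constraint is also met.

Satisfiable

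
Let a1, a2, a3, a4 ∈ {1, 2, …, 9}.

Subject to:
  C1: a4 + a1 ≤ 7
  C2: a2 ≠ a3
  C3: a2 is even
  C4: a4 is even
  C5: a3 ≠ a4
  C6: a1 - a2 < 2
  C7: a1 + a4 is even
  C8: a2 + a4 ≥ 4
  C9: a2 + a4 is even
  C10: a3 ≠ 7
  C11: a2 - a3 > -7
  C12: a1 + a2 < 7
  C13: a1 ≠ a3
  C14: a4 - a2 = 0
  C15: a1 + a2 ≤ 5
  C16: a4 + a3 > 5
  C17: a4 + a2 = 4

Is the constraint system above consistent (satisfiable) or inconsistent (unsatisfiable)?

Satisfiable

Take a1 = 2, a2 = 2, a3 = 6, a4 = 2. Then constraint 1: a4 + a1 = 4; constraint 6: a1 - a2 = 0; constraint 8: a2 + a4 = 4, and every other listed constraint is also met.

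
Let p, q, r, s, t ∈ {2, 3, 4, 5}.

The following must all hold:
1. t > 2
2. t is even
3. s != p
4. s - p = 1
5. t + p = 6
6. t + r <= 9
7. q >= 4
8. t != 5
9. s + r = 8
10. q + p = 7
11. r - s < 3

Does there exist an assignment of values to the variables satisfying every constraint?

Satisfiable

One satisfying assignment is p = 2, q = 5, r = 5, s = 3, t = 4.
For the less obvious constraints — constraint 4: s - p = 1; constraint 5: t + p = 6; constraint 6: t + r = 9 — and the others hold by inspection.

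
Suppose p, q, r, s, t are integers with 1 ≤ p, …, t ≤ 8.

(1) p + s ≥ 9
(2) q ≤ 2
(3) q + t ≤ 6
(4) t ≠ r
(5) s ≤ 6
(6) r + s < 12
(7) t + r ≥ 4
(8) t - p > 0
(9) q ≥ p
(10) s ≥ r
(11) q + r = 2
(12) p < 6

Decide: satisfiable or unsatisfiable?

Unsatisfiable

From constraints 2 and 9: p ≤ q ≤ 2. From constraint 5: s ≤ 6. Hence p + s ≤ 8. But constraint 1 requires p + s ≥ 9, and 9 > 8. Contradiction.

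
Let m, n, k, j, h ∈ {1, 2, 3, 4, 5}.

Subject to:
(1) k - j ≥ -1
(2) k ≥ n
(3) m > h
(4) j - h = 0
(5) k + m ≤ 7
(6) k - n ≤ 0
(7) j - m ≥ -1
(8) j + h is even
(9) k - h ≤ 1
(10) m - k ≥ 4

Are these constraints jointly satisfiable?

Unsatisfiable

Constraints 1, 7, and 10 give k − j ≥ -1, j − m ≥ -1, m − k ≥ 4.
Adding all 3 inequalities: the left sides telescope to 0, and the right sides sum to (-1) + (-1) + 4 = 2. So 0 ≥ 2, which is false.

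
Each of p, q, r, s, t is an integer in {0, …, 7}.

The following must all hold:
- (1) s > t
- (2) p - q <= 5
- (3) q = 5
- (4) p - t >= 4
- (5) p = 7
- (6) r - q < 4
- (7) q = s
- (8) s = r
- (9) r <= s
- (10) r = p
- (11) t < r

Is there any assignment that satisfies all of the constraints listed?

Unsatisfiable

Constraint 3 fixes q = 5 and constraint 5 fixes p = 7. Constraints 7, 8, and 10 give q = s = r = p, so q = p. But 5 ≠ 7 — contradiction.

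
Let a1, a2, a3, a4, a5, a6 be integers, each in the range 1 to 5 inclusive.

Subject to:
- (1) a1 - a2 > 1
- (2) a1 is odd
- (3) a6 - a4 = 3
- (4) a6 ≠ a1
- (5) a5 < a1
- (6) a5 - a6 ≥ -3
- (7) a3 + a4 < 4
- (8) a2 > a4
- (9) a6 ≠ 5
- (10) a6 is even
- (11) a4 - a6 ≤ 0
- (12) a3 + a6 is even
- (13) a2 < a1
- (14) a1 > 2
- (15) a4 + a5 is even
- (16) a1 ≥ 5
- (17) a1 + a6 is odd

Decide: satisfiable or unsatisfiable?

Satisfiable

Take a1 = 5, a2 = 2, a3 = 2, a4 = 1, a5 = 3, a6 = 4. Then constraint 1: a1 - a2 = 3; constraint 3: a6 - a4 = 3, and every other listed constraint is also met.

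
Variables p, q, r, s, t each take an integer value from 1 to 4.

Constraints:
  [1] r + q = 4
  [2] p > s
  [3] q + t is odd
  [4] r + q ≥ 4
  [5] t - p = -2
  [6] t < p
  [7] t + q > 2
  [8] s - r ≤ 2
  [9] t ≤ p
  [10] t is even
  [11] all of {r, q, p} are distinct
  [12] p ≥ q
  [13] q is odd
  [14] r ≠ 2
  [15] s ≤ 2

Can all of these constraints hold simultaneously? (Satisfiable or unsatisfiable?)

The assignment p = 4, q = 3, r = 1, s = 1, t = 2 works:
  constraint 1 holds since r + q = 4.
  constraint 4 holds since r + q = 4.
  constraint 5 holds since t - p = -2.
The rest check out directly.

Satisfiable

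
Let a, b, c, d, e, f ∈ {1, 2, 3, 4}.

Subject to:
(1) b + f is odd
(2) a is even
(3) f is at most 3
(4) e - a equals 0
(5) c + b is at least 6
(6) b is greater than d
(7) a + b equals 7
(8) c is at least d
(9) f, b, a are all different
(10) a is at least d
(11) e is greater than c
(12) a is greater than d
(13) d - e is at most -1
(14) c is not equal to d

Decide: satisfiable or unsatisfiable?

Try a = 4, b = 3, c = 3, d = 1, e = 4, f = 2.
Check constraint 4: e - a = 0; constraint 5: c + b = 6; constraint 7: a + b = 7. The remaining constraints are straightforward to verify.

Satisfiable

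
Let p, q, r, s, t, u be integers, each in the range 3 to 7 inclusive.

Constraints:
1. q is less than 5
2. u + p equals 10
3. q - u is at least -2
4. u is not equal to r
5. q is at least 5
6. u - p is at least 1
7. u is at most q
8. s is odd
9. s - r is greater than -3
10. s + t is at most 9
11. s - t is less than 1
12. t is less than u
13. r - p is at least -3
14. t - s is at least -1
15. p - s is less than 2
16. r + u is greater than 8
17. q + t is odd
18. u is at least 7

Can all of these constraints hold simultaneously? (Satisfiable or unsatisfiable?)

From constraints 7 and 18: q ≥ u and u ≥ 7, so q ≥ 7. From constraint 1: q ≤ 4. But 4 < 7, so no value of q works.

Unsatisfiable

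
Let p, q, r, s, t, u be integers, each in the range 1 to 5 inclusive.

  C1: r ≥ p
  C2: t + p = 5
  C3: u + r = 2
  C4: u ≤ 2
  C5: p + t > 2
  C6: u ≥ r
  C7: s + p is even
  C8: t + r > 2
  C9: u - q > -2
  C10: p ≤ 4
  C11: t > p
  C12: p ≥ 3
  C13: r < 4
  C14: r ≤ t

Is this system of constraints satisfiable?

Unsatisfiable

From constraints 1 and 12: r ≥ p and p ≥ 3, so r ≥ 3. From constraints 4 and 6: r ≤ u and u ≤ 2, so r ≤ 2. But 2 < 3, so no value of r works.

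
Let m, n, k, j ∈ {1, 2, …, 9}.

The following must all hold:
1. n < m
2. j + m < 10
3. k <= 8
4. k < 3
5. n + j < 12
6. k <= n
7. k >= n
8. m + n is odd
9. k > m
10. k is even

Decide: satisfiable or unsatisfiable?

Constraints 1, 6, and 9 give n < m, m < k, k ≤ n. Chaining: n < m < k ≤ n, which forces n < n — impossible.

Unsatisfiable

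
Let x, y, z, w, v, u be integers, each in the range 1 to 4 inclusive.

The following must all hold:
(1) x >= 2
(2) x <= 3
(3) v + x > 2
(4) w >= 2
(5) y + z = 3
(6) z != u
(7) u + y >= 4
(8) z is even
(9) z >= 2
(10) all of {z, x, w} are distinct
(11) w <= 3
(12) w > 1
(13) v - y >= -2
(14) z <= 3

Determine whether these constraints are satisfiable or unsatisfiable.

Constraints 1, 2, 4, 9, 11, and 14 confine each of z, x, w to the 2 values {2, 3}.
Constraint 10 requires all 3 of them to be distinct, but only 2 values are available — impossible by the pigeonhole principle.

Unsatisfiable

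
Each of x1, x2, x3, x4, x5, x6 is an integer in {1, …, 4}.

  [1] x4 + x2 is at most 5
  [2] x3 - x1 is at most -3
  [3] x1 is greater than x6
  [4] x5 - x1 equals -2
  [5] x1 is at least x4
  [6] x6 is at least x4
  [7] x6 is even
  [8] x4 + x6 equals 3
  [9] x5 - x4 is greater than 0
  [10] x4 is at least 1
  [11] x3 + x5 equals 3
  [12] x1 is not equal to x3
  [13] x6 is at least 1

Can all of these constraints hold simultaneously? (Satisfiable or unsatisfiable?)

Setting (x1, x2, x3, x4, x5, x6) = (4, 1, 1, 1, 2, 2) satisfies everything: constraint 1: x4 + x2 = 2; constraint 2: x3 - x1 = -3, and the others follow.

Satisfiable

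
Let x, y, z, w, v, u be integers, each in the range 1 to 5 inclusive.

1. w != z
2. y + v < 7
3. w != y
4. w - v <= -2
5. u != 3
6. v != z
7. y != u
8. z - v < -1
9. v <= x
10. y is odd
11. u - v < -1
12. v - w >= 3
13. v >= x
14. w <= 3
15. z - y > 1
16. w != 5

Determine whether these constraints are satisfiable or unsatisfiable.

Satisfiable

One satisfying assignment is x = 5, y = 1, z = 3, w = 2, v = 5, u = 2.
For the less obvious constraints — constraint 2: y + v = 6; constraint 4: w - v = -3; constraint 8: z - v = -2 — and the others hold by inspection.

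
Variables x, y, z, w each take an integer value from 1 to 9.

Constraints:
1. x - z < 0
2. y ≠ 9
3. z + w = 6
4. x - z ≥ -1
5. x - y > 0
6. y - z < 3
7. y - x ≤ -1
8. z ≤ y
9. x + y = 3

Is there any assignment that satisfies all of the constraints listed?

Unsatisfiable

Constraints 1, 7, and 8 give z ≤ y, y < x, x < z. Chaining: z ≤ y < x < z, which forces z < z — impossible.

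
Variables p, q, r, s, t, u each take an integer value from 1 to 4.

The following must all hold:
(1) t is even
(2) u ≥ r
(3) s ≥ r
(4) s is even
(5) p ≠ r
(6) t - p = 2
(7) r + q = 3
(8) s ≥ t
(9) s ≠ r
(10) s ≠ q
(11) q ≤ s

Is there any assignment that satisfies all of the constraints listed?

One satisfying assignment is p = 2, q = 2, r = 1, s = 4, t = 4, u = 2.
For the less obvious constraints — constraint 6: t - p = 2; constraint 7: r + q = 3 — and the others hold by inspection.

Satisfiable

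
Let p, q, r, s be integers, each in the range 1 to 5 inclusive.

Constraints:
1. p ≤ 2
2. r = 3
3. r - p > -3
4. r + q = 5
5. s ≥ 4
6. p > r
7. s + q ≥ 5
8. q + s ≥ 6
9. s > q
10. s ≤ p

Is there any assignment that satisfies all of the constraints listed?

From constraints 5 and 10: p ≥ s and s ≥ 4, so p ≥ 4. From constraint 1: p ≤ 2. But 2 < 4, so no value of p works.

Unsatisfiable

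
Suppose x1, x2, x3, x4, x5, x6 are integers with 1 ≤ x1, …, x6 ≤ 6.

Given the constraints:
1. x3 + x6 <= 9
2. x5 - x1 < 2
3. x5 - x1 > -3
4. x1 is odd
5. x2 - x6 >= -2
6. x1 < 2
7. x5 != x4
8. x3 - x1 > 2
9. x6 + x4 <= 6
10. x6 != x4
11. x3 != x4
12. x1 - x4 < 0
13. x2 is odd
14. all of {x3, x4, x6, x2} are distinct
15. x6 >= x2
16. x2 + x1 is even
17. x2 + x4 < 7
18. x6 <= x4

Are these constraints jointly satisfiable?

One satisfying assignment is x1 = 1, x2 = 1, x3 = 4, x4 = 3, x5 = 1, x6 = 2.
For the less obvious constraints — constraint 1: x3 + x6 = 6; constraint 2: x5 - x1 = 0; constraint 3: x5 - x1 = 0 — and the others hold by inspection.

Satisfiable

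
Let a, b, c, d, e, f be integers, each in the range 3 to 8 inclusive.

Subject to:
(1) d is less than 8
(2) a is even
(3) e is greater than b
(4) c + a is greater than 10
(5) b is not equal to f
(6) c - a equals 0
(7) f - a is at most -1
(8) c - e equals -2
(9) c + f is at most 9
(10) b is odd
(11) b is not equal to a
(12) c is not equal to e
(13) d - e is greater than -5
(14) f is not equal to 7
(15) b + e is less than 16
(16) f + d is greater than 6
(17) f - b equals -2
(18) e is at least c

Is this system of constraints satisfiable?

Satisfiable

Take a = 6, b = 5, c = 6, d = 6, e = 8, f = 3. Then constraint 4: c + a = 12; constraint 6: c - a = 0; constraint 7: f - a = -3, and every other listed constraint is also met.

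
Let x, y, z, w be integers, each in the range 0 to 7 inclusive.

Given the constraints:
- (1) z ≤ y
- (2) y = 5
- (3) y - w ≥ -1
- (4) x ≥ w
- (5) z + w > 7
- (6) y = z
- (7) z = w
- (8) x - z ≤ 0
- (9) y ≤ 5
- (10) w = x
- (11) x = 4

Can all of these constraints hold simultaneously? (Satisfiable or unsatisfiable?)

Constraint 2 fixes y = 5 and constraint 11 fixes x = 4. Constraints 6, 7, and 10 give y = z = w = x, so y = x. But 5 ≠ 4 — contradiction.

Unsatisfiable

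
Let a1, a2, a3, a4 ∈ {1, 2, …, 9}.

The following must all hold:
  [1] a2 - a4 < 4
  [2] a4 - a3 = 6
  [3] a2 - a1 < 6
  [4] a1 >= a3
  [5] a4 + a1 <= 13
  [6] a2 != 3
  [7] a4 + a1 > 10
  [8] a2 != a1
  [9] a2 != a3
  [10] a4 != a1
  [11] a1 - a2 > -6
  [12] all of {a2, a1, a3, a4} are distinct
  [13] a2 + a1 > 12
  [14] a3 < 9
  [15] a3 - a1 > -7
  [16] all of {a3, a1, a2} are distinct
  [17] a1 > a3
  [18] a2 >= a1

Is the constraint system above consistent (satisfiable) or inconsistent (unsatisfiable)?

Satisfiable

The assignment a1 = 5, a2 = 8, a3 = 1, a4 = 7 works:
  constraint 1 holds since a2 - a4 = 1.
  constraint 2 holds since a4 - a3 = 6.
  constraint 3 holds since a2 - a1 = 3.
The rest check out directly.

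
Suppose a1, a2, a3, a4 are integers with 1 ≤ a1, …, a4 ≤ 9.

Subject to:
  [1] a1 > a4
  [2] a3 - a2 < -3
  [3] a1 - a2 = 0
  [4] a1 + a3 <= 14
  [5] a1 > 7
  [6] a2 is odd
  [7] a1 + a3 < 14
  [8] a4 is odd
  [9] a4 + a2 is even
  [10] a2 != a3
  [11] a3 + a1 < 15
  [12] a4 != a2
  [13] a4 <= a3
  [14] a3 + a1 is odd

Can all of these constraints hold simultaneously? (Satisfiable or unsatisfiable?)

Satisfiable

Try a1 = 9, a2 = 9, a3 = 4, a4 = 3.
Check constraint 2: a3 - a2 = -5; constraint 3: a1 - a2 = 0. The remaining constraints are straightforward to verify.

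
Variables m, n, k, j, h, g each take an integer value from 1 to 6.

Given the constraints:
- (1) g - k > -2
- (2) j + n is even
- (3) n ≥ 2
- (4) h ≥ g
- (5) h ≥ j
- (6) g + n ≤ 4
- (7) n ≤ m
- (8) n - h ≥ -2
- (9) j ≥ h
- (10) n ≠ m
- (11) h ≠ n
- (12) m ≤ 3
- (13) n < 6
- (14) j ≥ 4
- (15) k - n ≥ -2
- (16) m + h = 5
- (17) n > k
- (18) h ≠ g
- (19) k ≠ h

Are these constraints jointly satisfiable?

Unsatisfiable

From constraints 3 and 7: m ≥ n ≥ 2. From constraints 5 and 14: h ≥ j ≥ 4. Hence m + h ≥ 6. But constraint 16 requires m + h = 5, and 5 < 6. Contradiction.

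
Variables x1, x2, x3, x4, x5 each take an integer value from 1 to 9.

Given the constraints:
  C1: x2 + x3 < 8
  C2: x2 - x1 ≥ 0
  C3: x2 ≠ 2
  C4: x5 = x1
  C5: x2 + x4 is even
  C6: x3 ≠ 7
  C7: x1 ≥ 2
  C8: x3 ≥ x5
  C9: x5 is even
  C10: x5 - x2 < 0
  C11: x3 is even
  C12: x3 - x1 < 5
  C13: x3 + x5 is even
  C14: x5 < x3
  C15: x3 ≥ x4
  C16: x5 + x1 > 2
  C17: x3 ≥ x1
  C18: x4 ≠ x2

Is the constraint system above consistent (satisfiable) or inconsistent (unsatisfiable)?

Try x1 = 2, x2 = 3, x3 = 4, x4 = 1, x5 = 2.
Check constraint 1: x2 + x3 = 7; constraint 2: x2 - x1 = 1. The remaining constraints are straightforward to verify.

Satisfiable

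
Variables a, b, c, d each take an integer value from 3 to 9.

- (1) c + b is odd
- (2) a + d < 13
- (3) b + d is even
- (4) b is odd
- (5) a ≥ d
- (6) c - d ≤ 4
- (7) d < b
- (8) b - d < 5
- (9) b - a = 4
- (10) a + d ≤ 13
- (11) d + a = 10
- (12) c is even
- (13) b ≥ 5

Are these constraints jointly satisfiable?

Satisfiable

Setting (a, b, c, d) = (5, 9, 8, 5) satisfies everything: constraint 2: a + d = 10; constraint 6: c - d = 3; constraint 8: b - d = 4, and the others follow.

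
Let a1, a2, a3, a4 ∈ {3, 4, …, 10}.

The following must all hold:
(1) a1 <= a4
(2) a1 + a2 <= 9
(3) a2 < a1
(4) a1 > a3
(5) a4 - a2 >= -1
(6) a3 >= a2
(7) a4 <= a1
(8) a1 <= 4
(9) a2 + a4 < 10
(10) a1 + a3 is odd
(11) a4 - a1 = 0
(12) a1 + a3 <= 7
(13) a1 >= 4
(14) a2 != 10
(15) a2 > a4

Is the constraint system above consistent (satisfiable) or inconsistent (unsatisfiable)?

Unsatisfiable

Constraints 1, 4, 6, and 15 give a3 < a1, a1 ≤ a4, a4 < a2, a2 ≤ a3. Chaining: a3 < a1 ≤ a4 < a2 ≤ a3, which forces a3 < a3 — impossible.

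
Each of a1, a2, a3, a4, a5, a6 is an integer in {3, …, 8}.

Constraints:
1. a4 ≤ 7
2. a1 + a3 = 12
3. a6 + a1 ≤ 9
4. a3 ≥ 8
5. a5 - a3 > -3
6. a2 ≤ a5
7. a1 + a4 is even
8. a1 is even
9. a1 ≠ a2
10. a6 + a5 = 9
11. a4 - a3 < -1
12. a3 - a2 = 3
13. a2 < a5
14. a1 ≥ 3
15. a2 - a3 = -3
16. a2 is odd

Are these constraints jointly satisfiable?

The assignment a1 = 4, a2 = 5, a3 = 8, a4 = 6, a5 = 6, a6 = 3 works:
  constraint 2 holds since a1 + a3 = 12.
  constraint 3 holds since a6 + a1 = 7.
  constraint 5 holds since a5 - a3 = -2.
The rest check out directly.

Satisfiable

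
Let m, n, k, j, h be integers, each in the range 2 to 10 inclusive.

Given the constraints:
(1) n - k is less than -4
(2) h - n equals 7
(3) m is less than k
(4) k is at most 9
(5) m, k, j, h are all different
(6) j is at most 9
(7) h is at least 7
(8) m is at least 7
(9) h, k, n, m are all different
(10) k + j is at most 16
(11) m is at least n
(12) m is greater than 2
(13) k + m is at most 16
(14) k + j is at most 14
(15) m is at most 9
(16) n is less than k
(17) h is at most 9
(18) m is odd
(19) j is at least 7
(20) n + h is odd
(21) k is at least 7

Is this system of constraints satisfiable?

Constraints 4, 6, 7, 8, 15, 17, 19, and 21 confine each of m, k, j, h to the 3 values {7, …, 9}.
Constraint 5 requires all 4 of them to be distinct, but only 3 values are available — impossible by the pigeonhole principle.

Unsatisfiable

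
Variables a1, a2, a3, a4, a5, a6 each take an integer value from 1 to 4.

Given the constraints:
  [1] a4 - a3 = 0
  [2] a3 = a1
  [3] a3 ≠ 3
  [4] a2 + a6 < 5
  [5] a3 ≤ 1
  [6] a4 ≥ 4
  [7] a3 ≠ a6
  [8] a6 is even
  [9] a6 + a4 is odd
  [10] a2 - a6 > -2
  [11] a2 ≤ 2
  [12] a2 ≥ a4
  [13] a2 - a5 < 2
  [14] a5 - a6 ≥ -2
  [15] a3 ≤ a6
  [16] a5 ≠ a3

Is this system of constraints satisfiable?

From constraints 6 and 12: a2 ≥ a4 and a4 ≥ 4, so a2 ≥ 4. From constraint 11: a2 ≤ 2. But 2 < 4, so no value of a2 works.

Unsatisfiable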